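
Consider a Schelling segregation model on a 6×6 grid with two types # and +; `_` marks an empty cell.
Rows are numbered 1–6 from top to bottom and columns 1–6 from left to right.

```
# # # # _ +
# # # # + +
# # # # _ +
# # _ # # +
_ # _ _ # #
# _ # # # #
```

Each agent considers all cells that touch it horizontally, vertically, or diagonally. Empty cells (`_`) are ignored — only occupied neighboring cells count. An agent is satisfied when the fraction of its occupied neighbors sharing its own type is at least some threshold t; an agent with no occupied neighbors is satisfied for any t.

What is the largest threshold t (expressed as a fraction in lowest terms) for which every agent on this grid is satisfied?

(1,1)# 3/3
(1,2)# 5/5
(1,3)# 5/5
(1,4)# 3/4
(1,6)+ 2/2
(2,1)# 5/5
(2,2)# 8/8
(2,3)# 8/8
(2,4)# 5/6
(2,5)+ 3/6
(2,6)+ 3/3
(3,1)# 5/5
(3,2)# 7/7
(3,3)# 7/7
(3,4)# 5/6
(3,6)+ 3/4
(4,1)# 4/4
(4,2)# 5/5
(4,4)# 4/4
(4,5)# 4/6
(4,6)+ 1/4
(5,2)# 4/4
(5,5)# 6/7
(5,6)# 4/5
(6,1)# 1/1
(6,3)# 2/2
(6,4)# 3/3
(6,5)# 4/4
(6,6)# 3/3
The smallest same-type fraction is 1/4 at (4,6), which reduces to 1/4. Any threshold above that leaves this agent unsatisfied.

1/4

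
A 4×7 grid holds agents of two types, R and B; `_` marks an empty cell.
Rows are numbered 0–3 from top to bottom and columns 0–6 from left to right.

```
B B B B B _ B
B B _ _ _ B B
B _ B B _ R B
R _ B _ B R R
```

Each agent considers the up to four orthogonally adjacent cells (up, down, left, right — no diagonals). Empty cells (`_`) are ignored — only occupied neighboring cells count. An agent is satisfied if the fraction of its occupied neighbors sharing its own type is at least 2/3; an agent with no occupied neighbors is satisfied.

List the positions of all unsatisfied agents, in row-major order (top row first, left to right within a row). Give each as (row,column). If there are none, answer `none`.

(1,5), (2,0), (2,5), (2,6), (3,0), (3,4), (3,6)

(0,0)B 2/2 satisfied
(0,1)B 3/3 satisfied
(0,2)B 2/2 satisfied
(0,3)B 2/2 satisfied
(0,4)B 1/1 satisfied
(0,6)B 1/1 satisfied
(1,0)B 3/3 satisfied
(1,1)B 2/2 satisfied
(1,5)B 1/2 not
(1,6)B 3/3 satisfied
(2,0)B 1/2 not
(2,2)B 2/2 satisfied
(2,3)B 1/1 satisfied
(2,5)R 1/3 not
(2,6)B 1/3 not
(3,0)R 0/1 not
(3,2)B 1/1 satisfied
(3,4)B 0/1 not
(3,5)R 2/3 satisfied
(3,6)R 1/2 not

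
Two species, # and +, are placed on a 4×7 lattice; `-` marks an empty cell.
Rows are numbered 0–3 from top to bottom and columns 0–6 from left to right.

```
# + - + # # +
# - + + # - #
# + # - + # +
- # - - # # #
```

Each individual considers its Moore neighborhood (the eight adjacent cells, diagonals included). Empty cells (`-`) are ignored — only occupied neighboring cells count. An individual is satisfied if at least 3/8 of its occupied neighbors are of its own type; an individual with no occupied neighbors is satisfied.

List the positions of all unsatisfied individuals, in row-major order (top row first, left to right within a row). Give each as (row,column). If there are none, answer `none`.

(0,1), (0,6), (2,1), (2,2), (2,4), (2,6)

(0,0)# 1/2 ✓
(0,1)+ 1/3 ✗
(0,3)+ 2/4 ✓
(0,4)# 2/4 ✓
(0,5)# 3/4 ✓
(0,6)+ 0/2 ✗
(1,0)# 2/4 ✓
(1,2)+ 4/5 ✓
(1,3)+ 3/6 ✓
(1,4)# 3/6 ✓
(1,6)# 2/4 ✓
(2,0)# 2/3 ✓
(2,1)+ 1/5 ✗
(2,2)# 1/4 ✗
(2,4)+ 1/5 ✗
(2,5)# 5/7 ✓
(2,6)+ 0/4 ✗
(3,1)# 2/3 ✓
(3,4)# 2/3 ✓
(3,5)# 3/5 ✓
(3,6)# 2/3 ✓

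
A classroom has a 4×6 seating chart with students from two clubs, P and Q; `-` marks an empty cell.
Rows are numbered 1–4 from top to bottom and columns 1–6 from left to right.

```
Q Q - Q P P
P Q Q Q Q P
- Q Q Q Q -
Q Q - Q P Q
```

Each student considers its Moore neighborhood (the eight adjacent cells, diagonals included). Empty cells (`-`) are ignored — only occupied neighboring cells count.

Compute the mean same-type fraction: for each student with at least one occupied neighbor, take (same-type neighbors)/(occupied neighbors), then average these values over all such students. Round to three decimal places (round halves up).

(1,1)Q 2/3
(1,2)Q 3/4
(1,4)Q 3/4
(1,5)P 2/5
(1,6)P 2/3
(2,1)P 0/4
(2,2)Q 5/6
(2,3)Q 7/7
(2,4)Q 6/7
(2,5)Q 4/7
(2,6)P 2/4
(3,2)Q 5/6
(3,3)Q 7/7
(3,4)Q 6/7
(3,5)Q 5/7
(4,1)Q 2/2
(4,2)Q 3/3
(4,4)Q 3/4
(4,5)P 0/4
(4,6)Q 1/2
Sum over 20 students: 2/3 + 3/4 + 3/4 + 2/5 + 2/3 + 0/4 + 5/6 + 7/7 + 6/7 + 4/7 + 2/4 + 5/6 + 7/7 + 6/7 + 5/7 + 2/2 + 3/3 + 3/4 + 0/4 + 1/2 = 273/20; mean = 273/20 ÷ 20 = 273/400 = 0.6825 → 0.683.

0.683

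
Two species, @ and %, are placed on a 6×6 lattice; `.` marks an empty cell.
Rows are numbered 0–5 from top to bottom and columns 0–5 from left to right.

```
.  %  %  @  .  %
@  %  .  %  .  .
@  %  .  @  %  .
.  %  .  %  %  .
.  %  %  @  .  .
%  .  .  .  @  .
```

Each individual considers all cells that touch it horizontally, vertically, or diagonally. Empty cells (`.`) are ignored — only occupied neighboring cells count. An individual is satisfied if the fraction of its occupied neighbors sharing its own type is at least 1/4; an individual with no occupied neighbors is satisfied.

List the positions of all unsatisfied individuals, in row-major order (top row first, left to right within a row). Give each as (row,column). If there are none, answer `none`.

Row 0: (0,1)% 2/3 satisfied · (0,2)% 3/4 satisfied · (0,3)@ 0/2 not · (0,5)% 0/0 satisfied
Row 1: (1,0)@ 1/4 satisfied · (1,1)% 3/5 satisfied · (1,3)% 2/4 satisfied
Row 2: (2,0)@ 1/4 satisfied · (2,1)% 2/4 satisfied · (2,3)@ 0/4 not · (2,4)% 3/4 satisfied
Row 3: (3,1)% 3/4 satisfied · (3,3)% 3/5 satisfied · (3,4)% 2/4 satisfied
Row 4: (4,1)% 3/3 satisfied · (4,2)% 3/4 satisfied · (4,3)@ 1/4 satisfied
Row 5: (5,0)% 1/1 satisfied · (5,4)@ 1/1 satisfied

(0,3), (2,3)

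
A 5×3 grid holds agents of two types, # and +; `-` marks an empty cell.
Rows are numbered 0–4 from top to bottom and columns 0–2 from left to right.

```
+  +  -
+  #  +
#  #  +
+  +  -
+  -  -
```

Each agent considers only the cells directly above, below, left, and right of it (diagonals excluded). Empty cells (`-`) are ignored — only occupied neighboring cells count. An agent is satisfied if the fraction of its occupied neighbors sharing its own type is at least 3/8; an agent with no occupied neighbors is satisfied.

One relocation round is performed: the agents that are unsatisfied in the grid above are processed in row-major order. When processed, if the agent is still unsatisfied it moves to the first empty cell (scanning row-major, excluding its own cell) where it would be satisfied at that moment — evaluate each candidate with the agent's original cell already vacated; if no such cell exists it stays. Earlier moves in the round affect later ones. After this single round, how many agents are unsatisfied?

1

Initially unsatisfied (in order): (1,0), (1,1), (2,0).
  (1,0) → (0,2).
  (1,1) → (1,0).
  (2,0): now satisfied by earlier moves; stays.
Resulting grid:
+ + +
# - +
# # +
+ + -
+ - -
Unsatisfied now: (2,1).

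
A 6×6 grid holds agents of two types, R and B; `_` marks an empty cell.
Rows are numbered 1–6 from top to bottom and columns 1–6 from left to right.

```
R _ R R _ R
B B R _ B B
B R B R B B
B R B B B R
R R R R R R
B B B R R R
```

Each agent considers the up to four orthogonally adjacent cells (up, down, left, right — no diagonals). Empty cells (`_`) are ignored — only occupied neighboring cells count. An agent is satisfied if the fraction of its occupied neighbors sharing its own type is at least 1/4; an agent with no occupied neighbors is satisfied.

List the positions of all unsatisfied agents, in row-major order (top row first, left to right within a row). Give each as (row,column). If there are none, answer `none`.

Row 1: (1,1)R 0/1 ✗ · (1,3)R 2/2 ✓ · (1,4)R 1/1 ✓ · (1,6)R 0/1 ✗
Row 2: (2,1)B 2/3 ✓ · (2,2)B 1/3 ✓ · (2,3)R 1/3 ✓ · (2,5)B 2/2 ✓ · (2,6)B 2/3 ✓
Row 3: (3,1)B 2/3 ✓ · (3,2)R 1/4 ✓ · (3,3)B 1/4 ✓ · (3,4)R 0/3 ✗ · (3,5)B 3/4 ✓ · (3,6)B 2/3 ✓
Row 4: (4,1)B 1/3 ✓ · (4,2)R 2/4 ✓ · (4,3)B 2/4 ✓ · (4,4)B 2/4 ✓ · (4,5)B 2/4 ✓ · (4,6)R 1/3 ✓
Row 5: (5,1)R 1/3 ✓ · (5,2)R 3/4 ✓ · (5,3)R 2/4 ✓ · (5,4)R 3/4 ✓ · (5,5)R 3/4 ✓ · (5,6)R 3/3 ✓
Row 6: (6,1)B 1/2 ✓ · (6,2)B 2/3 ✓ · (6,3)B 1/3 ✓ · (6,4)R 2/3 ✓ · (6,5)R 3/3 ✓ · (6,6)R 2/2 ✓

(1,1), (1,6), (3,4)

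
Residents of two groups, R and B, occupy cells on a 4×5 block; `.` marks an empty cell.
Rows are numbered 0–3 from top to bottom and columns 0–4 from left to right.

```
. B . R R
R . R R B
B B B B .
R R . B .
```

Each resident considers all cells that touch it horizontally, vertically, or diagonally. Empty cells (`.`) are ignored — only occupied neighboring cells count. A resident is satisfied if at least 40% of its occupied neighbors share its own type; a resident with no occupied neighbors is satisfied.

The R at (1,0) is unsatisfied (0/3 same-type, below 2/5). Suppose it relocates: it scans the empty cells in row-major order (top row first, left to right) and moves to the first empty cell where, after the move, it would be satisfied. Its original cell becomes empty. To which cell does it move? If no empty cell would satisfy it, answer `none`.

Vacating (1,0). Empty cells in order:
  (0,0): 0/1 same-type → still unsatisfied.
  (0,2): 3/4 same-type → satisfied — stop here.

(0,2)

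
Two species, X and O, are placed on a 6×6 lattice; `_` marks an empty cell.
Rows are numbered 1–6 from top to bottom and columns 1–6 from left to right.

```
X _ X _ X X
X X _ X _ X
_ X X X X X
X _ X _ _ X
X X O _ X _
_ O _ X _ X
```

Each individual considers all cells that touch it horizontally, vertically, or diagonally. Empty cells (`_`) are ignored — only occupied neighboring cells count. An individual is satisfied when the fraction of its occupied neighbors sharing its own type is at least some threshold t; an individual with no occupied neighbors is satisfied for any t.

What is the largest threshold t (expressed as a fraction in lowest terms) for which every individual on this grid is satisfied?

1/4

(1,1)X 2/2
(1,3)X 2/2
(1,5)X 3/3
(1,6)X 2/2
(2,1)X 3/3
(2,2)X 5/5
(2,4)X 5/5
(2,6)X 4/4
(3,2)X 5/5
(3,3)X 5/5
(3,4)X 4/4
(3,5)X 5/5
(3,6)X 3/3
(4,1)X 3/3
(4,3)X 4/5
(4,6)X 3/3
(5,1)X 2/3
(5,2)X 3/5
(5,3)O 1/4
(5,5)X 3/3
(6,2)O 1/3
(6,4)X 1/2
(6,6)X 1/1
The smallest same-type fraction is 1/4 at (5,3), which reduces to 1/4. Any threshold above that leaves this individual unsatisfied.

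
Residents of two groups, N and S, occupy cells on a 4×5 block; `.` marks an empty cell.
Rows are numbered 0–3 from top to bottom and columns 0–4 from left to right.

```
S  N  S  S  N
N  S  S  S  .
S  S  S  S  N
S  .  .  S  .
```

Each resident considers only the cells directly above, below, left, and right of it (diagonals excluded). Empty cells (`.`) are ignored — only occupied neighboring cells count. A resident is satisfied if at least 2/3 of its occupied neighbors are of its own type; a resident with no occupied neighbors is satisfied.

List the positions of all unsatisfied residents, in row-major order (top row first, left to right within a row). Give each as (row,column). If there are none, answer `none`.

(0,0), (0,1), (0,4), (1,0), (1,1), (2,4)

Row 0: (0,0)S 0/2 unhappy · (0,1)N 0/3 unhappy · (0,2)S 2/3 ok · (0,3)S 2/3 ok · (0,4)N 0/1 unhappy
Row 1: (1,0)N 0/3 unhappy · (1,1)S 2/4 unhappy · (1,2)S 4/4 ok · (1,3)S 3/3 ok
Row 2: (2,0)S 2/3 ok · (2,1)S 3/3 ok · (2,2)S 3/3 ok · (2,3)S 3/4 ok · (2,4)N 0/1 unhappy
Row 3: (3,0)S 1/1 ok · (3,3)S 1/1 ok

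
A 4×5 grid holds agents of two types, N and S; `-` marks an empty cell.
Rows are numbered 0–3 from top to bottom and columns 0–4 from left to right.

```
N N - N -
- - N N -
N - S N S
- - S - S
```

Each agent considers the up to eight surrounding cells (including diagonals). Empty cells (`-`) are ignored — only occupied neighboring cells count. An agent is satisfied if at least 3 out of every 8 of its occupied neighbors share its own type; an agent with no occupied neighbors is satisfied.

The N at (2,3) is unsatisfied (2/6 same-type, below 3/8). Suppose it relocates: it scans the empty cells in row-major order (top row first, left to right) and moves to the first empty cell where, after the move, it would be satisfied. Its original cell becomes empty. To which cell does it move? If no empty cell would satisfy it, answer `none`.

(0,2)

Vacating (2,3). Empty cells in order:
  (0,2): 4/4 same-type → satisfied — stop here.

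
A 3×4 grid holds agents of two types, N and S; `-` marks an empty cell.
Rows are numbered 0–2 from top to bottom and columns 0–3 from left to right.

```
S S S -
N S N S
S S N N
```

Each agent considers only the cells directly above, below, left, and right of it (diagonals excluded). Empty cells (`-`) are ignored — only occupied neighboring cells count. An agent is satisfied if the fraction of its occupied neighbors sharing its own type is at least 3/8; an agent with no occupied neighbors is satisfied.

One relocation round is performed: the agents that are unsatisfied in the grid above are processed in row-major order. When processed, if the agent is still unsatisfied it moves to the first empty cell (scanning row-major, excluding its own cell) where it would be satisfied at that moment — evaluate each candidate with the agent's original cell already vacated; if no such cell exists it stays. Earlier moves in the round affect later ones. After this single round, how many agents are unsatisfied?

Initially unsatisfied (in order): (1,0), (1,2), (1,3).
  (1,0): no empty cell satisfies it; stays.
  (1,2): no empty cell satisfies it; stays.
  (1,3) → (0,3).
Resulting grid:
S S S S
N S N -
S S N N
Unsatisfied now: (1,0), (1,2).

2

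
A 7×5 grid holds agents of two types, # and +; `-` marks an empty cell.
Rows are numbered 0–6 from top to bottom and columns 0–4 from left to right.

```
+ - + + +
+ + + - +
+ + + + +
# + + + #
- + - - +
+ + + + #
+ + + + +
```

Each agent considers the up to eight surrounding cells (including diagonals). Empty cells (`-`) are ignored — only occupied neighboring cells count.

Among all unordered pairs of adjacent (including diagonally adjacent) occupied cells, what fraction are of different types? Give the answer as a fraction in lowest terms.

Scan each occupied cell's neighbors to the right and below (and the two forward diagonals) so each pair is counted once.
From row 0: 0 unlike of 9 pairs (running 0/9).
From row 1: 0 unlike of 12 pairs (running 0/21).
From row 2: 4 unlike of 17 pairs (running 4/38).
From row 3: 4 unlike of 9 pairs (running 8/47).
From row 4: 1 unlike of 5 pairs (running 9/52).
From row 5: 3 unlike of 17 pairs (running 12/69).
From row 6: 0 unlike of 4 pairs (running 12/73).
Total adjacent occupied pairs: 73; unlike-type pairs: 12.
12/73 is already in lowest terms.

12/73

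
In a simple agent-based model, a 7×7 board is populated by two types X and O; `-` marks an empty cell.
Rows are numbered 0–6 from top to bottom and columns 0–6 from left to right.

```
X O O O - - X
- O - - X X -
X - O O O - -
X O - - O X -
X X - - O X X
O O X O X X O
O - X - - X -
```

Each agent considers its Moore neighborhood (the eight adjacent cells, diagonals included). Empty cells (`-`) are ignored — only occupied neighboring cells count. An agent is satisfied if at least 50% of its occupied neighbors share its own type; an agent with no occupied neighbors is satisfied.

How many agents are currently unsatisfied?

Row 0: (0,0)X 0/2 ✗ · (0,1)O 2/3 ✓ · (0,2)O 3/3 ✓ · (0,3)O 1/2 ✓ · (0,6)X 1/1 ✓
Row 1: (1,1)O 3/5 ✓ · (1,4)X 1/4 ✗ · (1,5)X 2/3 ✓
Row 2: (2,0)X 1/3 ✗ · (2,2)O 3/3 ✓ · (2,3)O 3/4 ✓ · (2,4)O 2/5 ✗
Row 3: (3,0)X 3/4 ✓ · (3,1)O 1/5 ✗ · (3,4)O 3/5 ✓ · (3,5)X 2/5 ✗
Row 4: (4,0)X 2/5 ✗ · (4,1)X 3/6 ✓ · (4,4)O 2/6 ✗ · (4,5)X 4/7 ✓ · (4,6)X 3/4 ✓
Row 5: (5,0)O 2/4 ✓ · (5,1)O 2/6 ✗ · (5,2)X 2/4 ✓ · (5,3)O 1/4 ✗ · (5,4)X 3/5 ✓ · (5,5)X 4/6 ✓ · (5,6)O 0/4 ✗
Row 6: (6,0)O 2/2 ✓ · (6,2)X 1/3 ✗ · (6,5)X 2/3 ✓
Unsatisfied: (0,0), (1,4), (2,0), (2,4), (3,1), (3,5), (4,0), (4,4), (5,1), (5,3), (5,6), (6,2) — 12 in total.

12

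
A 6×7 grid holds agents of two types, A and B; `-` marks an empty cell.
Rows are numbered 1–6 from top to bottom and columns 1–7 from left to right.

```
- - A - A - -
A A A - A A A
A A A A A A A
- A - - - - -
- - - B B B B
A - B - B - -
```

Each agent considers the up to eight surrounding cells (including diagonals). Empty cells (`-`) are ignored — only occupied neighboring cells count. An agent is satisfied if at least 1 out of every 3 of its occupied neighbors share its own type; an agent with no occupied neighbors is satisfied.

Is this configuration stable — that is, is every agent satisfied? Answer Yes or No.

Row 1: (1,3)A 2/2 ✓ · (1,5)A 2/2 ✓
Row 2: (2,1)A 3/3 ✓ · (2,2)A 6/6 ✓ · (2,3)A 5/5 ✓ · (2,5)A 5/5 ✓ · (2,6)A 6/6 ✓ · (2,7)A 3/3 ✓
Row 3: (3,1)A 4/4 ✓ · (3,2)A 6/6 ✓ · (3,3)A 5/5 ✓ · (3,4)A 4/4 ✓ · (3,5)A 4/4 ✓ · (3,6)A 5/5 ✓ · (3,7)A 3/3 ✓
Row 4: (4,2)A 3/3 ✓
Row 5: (5,4)B 3/3 ✓ · (5,5)B 3/3 ✓ · (5,6)B 3/3 ✓ · (5,7)B 1/1 ✓
Row 6: (6,1)A 0/0 ✓ · (6,3)B 1/1 ✓ · (6,5)B 3/3 ✓
All meet the threshold, so the configuration is stable.

Yes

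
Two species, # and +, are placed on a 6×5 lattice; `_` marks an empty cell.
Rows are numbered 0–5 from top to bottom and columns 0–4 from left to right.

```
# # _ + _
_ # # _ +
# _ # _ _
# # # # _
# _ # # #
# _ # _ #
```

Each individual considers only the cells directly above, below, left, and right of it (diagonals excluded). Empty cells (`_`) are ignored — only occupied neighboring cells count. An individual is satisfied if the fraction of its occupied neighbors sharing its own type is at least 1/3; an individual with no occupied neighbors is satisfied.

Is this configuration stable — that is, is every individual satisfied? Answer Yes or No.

Yes

Row 0: (0,0)# 1/1 satisfied · (0,1)# 2/2 satisfied · (0,3)+ 0/0 satisfied
Row 1: (1,1)# 2/2 satisfied · (1,2)# 2/2 satisfied · (1,4)+ 0/0 satisfied
Row 2: (2,0)# 1/1 satisfied · (2,2)# 2/2 satisfied
Row 3: (3,0)# 3/3 satisfied · (3,1)# 2/2 satisfied · (3,2)# 4/4 satisfied · (3,3)# 2/2 satisfied
Row 4: (4,0)# 2/2 satisfied · (4,2)# 3/3 satisfied · (4,3)# 3/3 satisfied · (4,4)# 2/2 satisfied
Row 5: (5,0)# 1/1 satisfied · (5,2)# 1/1 satisfied · (5,4)# 1/1 satisfied
All meet the threshold, so the configuration is stable.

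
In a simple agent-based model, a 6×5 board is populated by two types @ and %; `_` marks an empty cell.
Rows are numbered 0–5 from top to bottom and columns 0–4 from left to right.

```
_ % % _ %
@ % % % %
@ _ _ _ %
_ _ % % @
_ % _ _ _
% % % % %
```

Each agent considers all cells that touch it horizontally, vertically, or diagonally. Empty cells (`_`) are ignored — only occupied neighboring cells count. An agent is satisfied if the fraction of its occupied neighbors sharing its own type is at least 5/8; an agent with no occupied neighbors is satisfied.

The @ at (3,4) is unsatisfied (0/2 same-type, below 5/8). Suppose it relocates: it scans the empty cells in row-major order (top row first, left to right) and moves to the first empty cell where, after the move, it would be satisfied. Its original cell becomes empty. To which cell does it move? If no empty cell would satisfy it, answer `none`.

none

Vacating (3,4). Empty cells in order:
  (0,0): 1/3 same-type → still unsatisfied.
  (0,3): 0/5 same-type → still unsatisfied.
  (2,1): 2/5 same-type → still unsatisfied.
  (2,2): 0/5 same-type → still unsatisfied.
  (2,3): 0/6 same-type → still unsatisfied.
  (3,0): 1/2 same-type → still unsatisfied.
  (3,1): 1/3 same-type → still unsatisfied.
  (4,0): 0/3 same-type → still unsatisfied.
  (4,2): 0/6 same-type → still unsatisfied.
  (4,3): 0/5 same-type → still unsatisfied.
  (4,4): 0/3 same-type → still unsatisfied.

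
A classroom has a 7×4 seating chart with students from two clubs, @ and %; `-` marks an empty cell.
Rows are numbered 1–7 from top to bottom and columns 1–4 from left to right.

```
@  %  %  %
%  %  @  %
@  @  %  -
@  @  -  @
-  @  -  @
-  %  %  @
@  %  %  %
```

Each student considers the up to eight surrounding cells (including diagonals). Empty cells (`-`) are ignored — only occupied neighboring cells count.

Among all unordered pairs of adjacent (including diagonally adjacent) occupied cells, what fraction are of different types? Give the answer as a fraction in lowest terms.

Scan each occupied cell's neighbors to the right and below (and the two forward diagonals) so each pair is counted once.
From row 1: 6 unlike of 13 pairs (running 6/13).
From row 2: 7 unlike of 11 pairs (running 13/24).
From row 3: 3 unlike of 8 pairs (running 16/32).
From row 4: 0 unlike of 4 pairs (running 16/36).
From row 5: 3 unlike of 4 pairs (running 19/40).
From row 6: 4 unlike of 10 pairs (running 23/50).
From row 7: 1 unlike of 3 pairs (running 24/53).
Total adjacent occupied pairs: 53; unlike-type pairs: 24.
24/53 is already in lowest terms.

24/53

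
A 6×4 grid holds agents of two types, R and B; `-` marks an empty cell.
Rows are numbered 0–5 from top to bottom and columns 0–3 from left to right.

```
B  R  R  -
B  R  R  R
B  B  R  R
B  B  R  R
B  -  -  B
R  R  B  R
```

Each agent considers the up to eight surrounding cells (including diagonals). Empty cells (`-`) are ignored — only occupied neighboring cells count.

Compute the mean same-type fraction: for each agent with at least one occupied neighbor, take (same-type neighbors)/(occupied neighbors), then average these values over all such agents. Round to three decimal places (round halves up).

0.608

Row 0: (0,0)B 1/3 · (0,1)R 3/5 · (0,2)R 4/4
Row 1: (1,0)B 3/5 · (1,1)R 4/8 · (1,2)R 6/7 · (1,3)R 4/4
Row 2: (2,0)B 4/5 · (2,1)B 4/8 · (2,2)R 6/8 · (2,3)R 5/5
Row 3: (3,0)B 4/4 · (3,1)B 4/6 · (3,2)R 3/6 · (3,3)R 3/4
Row 4: (4,0)B 2/4 · (4,3)B 1/4
Row 5: (5,0)R 1/2 · (5,1)R 1/3 · (5,2)B 1/3 · (5,3)R 0/2
Sum over 21 agents: 1/3 + 3/5 + 4/4 + 3/5 + 4/8 + 6/7 + 4/4 + 4/5 + 4/8 + 6/8 + 5/5 + 4/4 + 4/6 + 3/6 + 3/4 + 2/4 + 1/4 + 1/2 + 1/3 + 1/3 + 0/2 = 1073/84; mean = 1073/84 ÷ 21 = 1073/1764 = 0.608276… → 0.608.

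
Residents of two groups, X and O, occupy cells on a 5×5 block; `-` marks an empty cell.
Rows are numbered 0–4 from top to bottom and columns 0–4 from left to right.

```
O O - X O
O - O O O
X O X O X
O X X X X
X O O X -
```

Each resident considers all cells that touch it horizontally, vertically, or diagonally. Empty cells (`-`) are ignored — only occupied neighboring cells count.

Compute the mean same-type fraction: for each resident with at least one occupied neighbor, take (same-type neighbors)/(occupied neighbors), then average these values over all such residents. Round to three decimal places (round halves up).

0.531

(0,0)O 2/2
(0,1)O 3/3
(0,3)X 0/4
(0,4)O 2/3
(1,0)O 3/4
(1,2)O 4/6
(1,3)O 4/7
(1,4)O 3/5
(2,0)X 1/4
(2,1)O 3/7
(2,2)X 3/7
(2,3)O 3/8
(2,4)X 2/5
(3,0)O 2/5
(3,1)X 4/8
(3,2)X 4/8
(3,3)X 5/7
(3,4)X 3/4
(4,0)X 1/3
(4,1)O 2/5
(4,2)O 1/5
(4,3)X 3/4
Sum over 22 residents: 2/2 + 3/3 + 0/4 + 2/3 + 3/4 + 4/6 + 4/7 + 3/5 + 1/4 + 3/7 + 3/7 + 3/8 + 2/5 + 2/5 + 4/8 + 4/8 + 5/7 + 3/4 + 1/3 + 2/5 + 1/5 + 3/4 = 1963/168; mean = 1963/168 ÷ 22 = 1963/3696 = 0.531114… → 0.531.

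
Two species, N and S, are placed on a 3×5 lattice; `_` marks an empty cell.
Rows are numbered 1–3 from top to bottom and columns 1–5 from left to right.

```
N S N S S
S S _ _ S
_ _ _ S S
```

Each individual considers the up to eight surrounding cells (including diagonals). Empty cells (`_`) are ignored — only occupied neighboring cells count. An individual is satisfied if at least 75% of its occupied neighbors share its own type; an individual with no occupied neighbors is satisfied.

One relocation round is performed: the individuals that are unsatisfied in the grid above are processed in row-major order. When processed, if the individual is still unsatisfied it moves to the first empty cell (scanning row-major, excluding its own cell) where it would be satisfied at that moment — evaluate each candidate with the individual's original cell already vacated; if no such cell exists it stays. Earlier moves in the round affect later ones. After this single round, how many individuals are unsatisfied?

Initially unsatisfied (in order): (1,1), (1,2), (1,3), (1,4), (2,1), (2,2).
  (1,1): no empty cell satisfies it; stays.
  (1,2) → (2,3).
  (1,3): no empty cell satisfies it; stays.
  (1,4): now satisfied by earlier moves; stays.
  (2,1) → (2,4).
  (2,2) → (3,1).
Resulting grid:
N _ N S S
_ _ S S S
S _ _ S S
Unsatisfied now: (1,3).

1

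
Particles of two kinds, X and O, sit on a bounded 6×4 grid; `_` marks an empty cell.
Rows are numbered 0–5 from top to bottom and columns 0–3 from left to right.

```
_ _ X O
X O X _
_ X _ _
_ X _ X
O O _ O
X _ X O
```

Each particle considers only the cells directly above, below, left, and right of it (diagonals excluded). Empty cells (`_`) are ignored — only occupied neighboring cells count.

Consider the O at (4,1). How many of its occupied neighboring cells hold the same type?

Occupied neighbors of (4,1): (3,1)=X, (4,0)=O.
Same type (O): 1 of 2.

1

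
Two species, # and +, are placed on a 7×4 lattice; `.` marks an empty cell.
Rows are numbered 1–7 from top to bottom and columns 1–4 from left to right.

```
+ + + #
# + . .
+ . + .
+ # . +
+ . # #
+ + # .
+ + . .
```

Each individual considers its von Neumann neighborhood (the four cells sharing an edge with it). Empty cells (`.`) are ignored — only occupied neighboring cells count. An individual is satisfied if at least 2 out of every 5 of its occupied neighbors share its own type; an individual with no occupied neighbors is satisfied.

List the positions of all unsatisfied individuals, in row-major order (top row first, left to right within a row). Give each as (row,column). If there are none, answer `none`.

(1,1)+ 1/2 satisfied
(1,2)+ 3/3 satisfied
(1,3)+ 1/2 satisfied
(1,4)# 0/1 not
(2,1)# 0/3 not
(2,2)+ 1/2 satisfied
(3,1)+ 1/2 satisfied
(3,3)+ 0/0 satisfied
(4,1)+ 2/3 satisfied
(4,2)# 0/1 not
(4,4)+ 0/1 not
(5,1)+ 2/2 satisfied
(5,3)# 2/2 satisfied
(5,4)# 1/2 satisfied
(6,1)+ 3/3 satisfied
(6,2)+ 2/3 satisfied
(6,3)# 1/2 satisfied
(7,1)+ 2/2 satisfied
(7,2)+ 2/2 satisfied

(1,4), (2,1), (4,2), (4,4)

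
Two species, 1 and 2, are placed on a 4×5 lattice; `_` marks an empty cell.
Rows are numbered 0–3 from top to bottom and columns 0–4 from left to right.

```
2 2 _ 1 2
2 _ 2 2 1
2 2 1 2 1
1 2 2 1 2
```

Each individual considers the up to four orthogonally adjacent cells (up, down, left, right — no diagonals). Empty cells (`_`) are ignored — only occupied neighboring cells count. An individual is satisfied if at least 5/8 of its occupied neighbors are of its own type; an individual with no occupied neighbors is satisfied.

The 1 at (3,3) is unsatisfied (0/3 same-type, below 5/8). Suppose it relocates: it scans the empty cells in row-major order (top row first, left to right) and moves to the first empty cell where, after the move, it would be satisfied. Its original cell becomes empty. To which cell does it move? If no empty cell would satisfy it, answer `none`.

Vacating (3,3). Empty cells in order:
  (0,2): 1/3 same-type → still unsatisfied.
  (1,1): 0/4 same-type → still unsatisfied.

none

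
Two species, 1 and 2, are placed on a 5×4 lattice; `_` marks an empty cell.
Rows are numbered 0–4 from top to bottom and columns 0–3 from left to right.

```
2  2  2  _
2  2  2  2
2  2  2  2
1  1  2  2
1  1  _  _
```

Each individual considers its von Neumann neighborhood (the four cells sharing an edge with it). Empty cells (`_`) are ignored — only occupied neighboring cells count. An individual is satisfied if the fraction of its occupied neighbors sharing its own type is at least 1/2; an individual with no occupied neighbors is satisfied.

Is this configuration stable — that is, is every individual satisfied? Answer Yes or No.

Yes

Row 0: (0,0)2 2/2 ✓ · (0,1)2 3/3 ✓ · (0,2)2 2/2 ✓
Row 1: (1,0)2 3/3 ✓ · (1,1)2 4/4 ✓ · (1,2)2 4/4 ✓ · (1,3)2 2/2 ✓
Row 2: (2,0)2 2/3 ✓ · (2,1)2 3/4 ✓ · (2,2)2 4/4 ✓ · (2,3)2 3/3 ✓
Row 3: (3,0)1 2/3 ✓ · (3,1)1 2/4 ✓ · (3,2)2 2/3 ✓ · (3,3)2 2/2 ✓
Row 4: (4,0)1 2/2 ✓ · (4,1)1 2/2 ✓
All meet the threshold, so the configuration is stable.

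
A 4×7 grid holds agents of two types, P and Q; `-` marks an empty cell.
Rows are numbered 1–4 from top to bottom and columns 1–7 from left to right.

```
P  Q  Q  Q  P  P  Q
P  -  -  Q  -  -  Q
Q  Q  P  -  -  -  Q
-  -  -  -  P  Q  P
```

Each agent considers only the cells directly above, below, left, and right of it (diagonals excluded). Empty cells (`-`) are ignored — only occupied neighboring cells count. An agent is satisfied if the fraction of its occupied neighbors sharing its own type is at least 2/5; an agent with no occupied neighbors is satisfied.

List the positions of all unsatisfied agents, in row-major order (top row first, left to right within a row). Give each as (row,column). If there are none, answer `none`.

(3,3), (4,5), (4,6), (4,7)

Row 1: (1,1)P 1/2 satisfied · (1,2)Q 1/2 satisfied · (1,3)Q 2/2 satisfied · (1,4)Q 2/3 satisfied · (1,5)P 1/2 satisfied · (1,6)P 1/2 satisfied · (1,7)Q 1/2 satisfied
Row 2: (2,1)P 1/2 satisfied · (2,4)Q 1/1 satisfied · (2,7)Q 2/2 satisfied
Row 3: (3,1)Q 1/2 satisfied · (3,2)Q 1/2 satisfied · (3,3)P 0/1 not · (3,7)Q 1/2 satisfied
Row 4: (4,5)P 0/1 not · (4,6)Q 0/2 not · (4,7)P 0/2 not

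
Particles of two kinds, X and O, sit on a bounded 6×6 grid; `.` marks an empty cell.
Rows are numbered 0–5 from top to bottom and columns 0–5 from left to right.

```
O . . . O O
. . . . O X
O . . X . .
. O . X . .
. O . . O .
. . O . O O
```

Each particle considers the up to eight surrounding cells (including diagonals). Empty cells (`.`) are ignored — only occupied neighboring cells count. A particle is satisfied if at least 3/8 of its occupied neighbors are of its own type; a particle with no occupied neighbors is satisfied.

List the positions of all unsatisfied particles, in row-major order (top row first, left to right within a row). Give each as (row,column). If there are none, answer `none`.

(0,0)O 0/0 ok
(0,4)O 2/3 ok
(0,5)O 2/3 ok
(1,4)O 2/4 ok
(1,5)X 0/3 unhappy
(2,0)O 1/1 ok
(2,3)X 1/2 ok
(3,1)O 2/2 ok
(3,3)X 1/2 ok
(4,1)O 2/2 ok
(4,4)O 2/3 ok
(5,2)O 1/1 ok
(5,4)O 2/2 ok
(5,5)O 2/2 ok

(1,5)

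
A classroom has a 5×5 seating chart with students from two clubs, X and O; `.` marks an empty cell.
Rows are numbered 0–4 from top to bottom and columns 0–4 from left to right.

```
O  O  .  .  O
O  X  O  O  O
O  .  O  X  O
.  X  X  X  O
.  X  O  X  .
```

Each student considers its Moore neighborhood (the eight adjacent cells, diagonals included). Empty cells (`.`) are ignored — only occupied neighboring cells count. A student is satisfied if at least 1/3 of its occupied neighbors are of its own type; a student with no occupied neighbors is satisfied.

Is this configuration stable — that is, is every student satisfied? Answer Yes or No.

No

(0,0)O 2/3 ✓
(0,1)O 3/4 ✓
(0,4)O 2/2 ✓
(1,0)O 3/4 ✓
(1,1)X 0/6 ✗
(1,2)O 3/5 ✓
(1,3)O 5/6 ✓
(1,4)O 3/4 ✓
(2,0)O 1/3 ✓
(2,2)O 2/7 ✗
(2,3)X 2/8 ✗
(2,4)O 3/5 ✓
(3,1)X 2/5 ✓
(3,2)X 5/7 ✓
(3,3)X 3/7 ✓
(3,4)O 1/4 ✗
(4,1)X 2/3 ✓
(4,2)O 0/5 ✗
(4,3)X 2/4 ✓
For instance (1,1) has only 0/6 same-type neighbors, below 1/3.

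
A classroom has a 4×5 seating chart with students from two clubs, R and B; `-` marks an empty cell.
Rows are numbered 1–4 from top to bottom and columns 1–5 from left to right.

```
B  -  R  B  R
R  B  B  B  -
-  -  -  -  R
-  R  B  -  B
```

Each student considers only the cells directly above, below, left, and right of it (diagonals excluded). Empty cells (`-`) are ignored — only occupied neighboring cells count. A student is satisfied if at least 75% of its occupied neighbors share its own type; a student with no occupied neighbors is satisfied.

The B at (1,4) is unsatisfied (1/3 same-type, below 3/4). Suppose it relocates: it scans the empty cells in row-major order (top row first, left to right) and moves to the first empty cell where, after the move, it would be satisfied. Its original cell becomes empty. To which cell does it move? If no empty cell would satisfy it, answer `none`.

Vacating (1,4). Empty cells in order:
  (1,2): 2/3 same-type → still unsatisfied.
  (2,5): 1/3 same-type → still unsatisfied.
  (3,1): 0/1 same-type → still unsatisfied.
  (3,2): 1/2 same-type → still unsatisfied.
  (3,3): 2/2 same-type → satisfied — stop here.

(3,3)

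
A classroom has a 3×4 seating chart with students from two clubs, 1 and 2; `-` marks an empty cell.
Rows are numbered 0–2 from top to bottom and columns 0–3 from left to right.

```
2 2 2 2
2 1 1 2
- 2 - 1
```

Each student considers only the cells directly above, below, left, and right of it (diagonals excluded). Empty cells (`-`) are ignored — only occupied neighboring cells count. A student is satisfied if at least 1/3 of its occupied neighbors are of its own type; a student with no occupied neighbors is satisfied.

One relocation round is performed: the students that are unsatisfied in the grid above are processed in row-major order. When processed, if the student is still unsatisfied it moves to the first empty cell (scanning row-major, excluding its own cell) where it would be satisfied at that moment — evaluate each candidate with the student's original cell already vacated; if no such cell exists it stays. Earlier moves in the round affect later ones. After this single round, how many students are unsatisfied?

1

Initially unsatisfied (in order): (1,1), (2,1), (2,3).
  (1,1) → (2,2).
  (2,1) → (1,1).
  (2,3): now satisfied by earlier moves; stays.
Resulting grid:
2 2 2 2
2 2 1 2
- - 1 1
Unsatisfied now: (1,2).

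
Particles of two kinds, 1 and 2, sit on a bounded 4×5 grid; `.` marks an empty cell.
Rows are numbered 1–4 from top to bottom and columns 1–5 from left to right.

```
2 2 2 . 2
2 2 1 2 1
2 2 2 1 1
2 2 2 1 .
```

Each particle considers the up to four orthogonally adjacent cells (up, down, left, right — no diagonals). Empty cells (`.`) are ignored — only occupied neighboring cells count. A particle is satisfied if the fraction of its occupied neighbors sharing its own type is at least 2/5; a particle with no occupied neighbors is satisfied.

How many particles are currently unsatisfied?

4

(1,1)2 2/2 ✓
(1,2)2 3/3 ✓
(1,3)2 1/2 ✓
(1,5)2 0/1 ✗
(2,1)2 3/3 ✓
(2,2)2 3/4 ✓
(2,3)1 0/4 ✗
(2,4)2 0/3 ✗
(2,5)1 1/3 ✗
(3,1)2 3/3 ✓
(3,2)2 4/4 ✓
(3,3)2 2/4 ✓
(3,4)1 2/4 ✓
(3,5)1 2/2 ✓
(4,1)2 2/2 ✓
(4,2)2 3/3 ✓
(4,3)2 2/3 ✓
(4,4)1 1/2 ✓
Unsatisfied: (1,5), (2,3), (2,4), (2,5) — 4 in total.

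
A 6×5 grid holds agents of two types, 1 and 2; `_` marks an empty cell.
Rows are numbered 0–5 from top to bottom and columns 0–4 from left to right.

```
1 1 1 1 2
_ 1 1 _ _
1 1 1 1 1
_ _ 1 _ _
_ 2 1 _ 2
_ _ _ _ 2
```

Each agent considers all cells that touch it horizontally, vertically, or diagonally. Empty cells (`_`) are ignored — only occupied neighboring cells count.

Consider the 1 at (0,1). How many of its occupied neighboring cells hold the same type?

Occupied neighbors of (0,1): (0,0)=1, (0,2)=1, (1,1)=1, (1,2)=1.
Same type (1): 4 of 4.

4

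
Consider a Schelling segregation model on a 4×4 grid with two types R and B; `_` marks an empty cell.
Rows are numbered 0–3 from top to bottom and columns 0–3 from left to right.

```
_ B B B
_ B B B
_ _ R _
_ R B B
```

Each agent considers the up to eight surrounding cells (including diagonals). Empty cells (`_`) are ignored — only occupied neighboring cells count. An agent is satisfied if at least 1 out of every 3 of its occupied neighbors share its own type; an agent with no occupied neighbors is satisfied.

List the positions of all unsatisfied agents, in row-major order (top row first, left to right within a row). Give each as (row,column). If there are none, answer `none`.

(2,2)

(0,1)B 3/3 ✓
(0,2)B 5/5 ✓
(0,3)B 3/3 ✓
(1,1)B 3/4 ✓
(1,2)B 5/6 ✓
(1,3)B 3/4 ✓
(2,2)R 1/6 ✗
(3,1)R 1/2 ✓
(3,2)B 1/3 ✓
(3,3)B 1/2 ✓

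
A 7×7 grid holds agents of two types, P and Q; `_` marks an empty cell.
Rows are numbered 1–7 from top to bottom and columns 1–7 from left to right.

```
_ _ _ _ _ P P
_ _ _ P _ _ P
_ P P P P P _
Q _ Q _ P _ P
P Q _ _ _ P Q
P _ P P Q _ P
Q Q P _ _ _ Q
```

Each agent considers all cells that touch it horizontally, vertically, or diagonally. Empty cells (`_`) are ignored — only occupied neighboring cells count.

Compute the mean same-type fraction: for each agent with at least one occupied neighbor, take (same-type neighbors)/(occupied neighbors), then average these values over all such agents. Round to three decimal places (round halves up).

Row 1: (1,6)P 2/2 · (1,7)P 2/2
Row 2: (2,4)P 3/3 · (2,7)P 3/3
Row 3: (3,2)P 1/3 · (3,3)P 3/4 · (3,4)P 4/5 · (3,5)P 4/4 · (3,6)P 4/4
Row 4: (4,1)Q 1/3 · (4,3)Q 1/4 · (4,5)P 4/4 · (4,7)P 2/3
Row 5: (5,1)P 1/3 · (5,2)Q 2/5 · (5,6)P 3/5 · (5,7)Q 0/3
Row 6: (6,1)P 1/4 · (6,3)P 2/4 · (6,4)P 2/3 · (6,5)Q 0/2 · (6,7)P 1/3
Row 7: (7,1)Q 1/2 · (7,2)Q 1/4 · (7,3)P 2/3 · (7,7)Q 0/1
Sum over 26 agents: 2/2 + 2/2 + 3/3 + 3/3 + 1/3 + 3/4 + 4/5 + 4/4 + 4/4 + 1/3 + 1/4 + 4/4 + 2/3 + 1/3 + 2/5 + 3/5 + 0/3 + 1/4 + 2/4 + 2/3 + 0/2 + 1/3 + 1/2 + 1/4 + 2/3 + 0/1 = 439/30; mean = 439/30 ÷ 26 = 439/780 = 0.562820… → 0.563.

0.563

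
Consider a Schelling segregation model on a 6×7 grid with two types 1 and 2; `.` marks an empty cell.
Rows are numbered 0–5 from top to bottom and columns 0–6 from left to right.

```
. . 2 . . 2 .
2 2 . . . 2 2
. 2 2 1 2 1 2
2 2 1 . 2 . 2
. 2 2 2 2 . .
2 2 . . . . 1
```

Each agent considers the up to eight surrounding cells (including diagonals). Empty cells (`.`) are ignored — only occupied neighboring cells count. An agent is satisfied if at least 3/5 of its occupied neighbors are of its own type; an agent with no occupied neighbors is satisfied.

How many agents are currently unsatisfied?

5

Row 0: (0,2)2 1/1 ok · (0,5)2 2/2 ok
Row 1: (1,0)2 2/2 ok · (1,1)2 4/4 ok · (1,5)2 4/5 ok · (1,6)2 3/4 ok
Row 2: (2,1)2 5/6 ok · (2,2)2 3/5 ok · (2,3)1 1/4 unhappy · (2,4)2 2/4 unhappy · (2,5)1 0/6 unhappy · (2,6)2 3/4 ok
Row 3: (3,0)2 3/3 ok · (3,1)2 5/6 ok · (3,2)1 1/7 unhappy · (3,4)2 3/5 ok · (3,6)2 1/2 unhappy
Row 4: (4,1)2 5/6 ok · (4,2)2 4/5 ok · (4,3)2 3/4 ok · (4,4)2 2/2 ok
Row 5: (5,0)2 2/2 ok · (5,1)2 3/3 ok · (5,6)1 0/0 ok
Unsatisfied: (2,3), (2,4), (2,5), (3,2), (3,6) — 5 in total.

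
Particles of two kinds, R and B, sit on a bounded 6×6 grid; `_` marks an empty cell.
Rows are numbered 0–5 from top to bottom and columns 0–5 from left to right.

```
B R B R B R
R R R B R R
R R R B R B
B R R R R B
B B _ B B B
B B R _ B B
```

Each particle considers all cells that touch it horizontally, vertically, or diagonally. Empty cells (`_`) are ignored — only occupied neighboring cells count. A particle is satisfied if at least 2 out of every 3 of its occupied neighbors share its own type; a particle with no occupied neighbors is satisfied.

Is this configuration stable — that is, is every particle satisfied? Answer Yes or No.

No

Row 0: (0,0)B 0/3 not · (0,1)R 3/5 not · (0,2)B 1/5 not · (0,3)R 2/5 not · (0,4)B 1/5 not · (0,5)R 2/3 satisfied
Row 1: (1,0)R 4/5 satisfied · (1,1)R 6/8 satisfied · (1,2)R 5/8 not · (1,3)B 3/8 not · (1,4)R 4/8 not · (1,5)R 3/5 not
Row 2: (2,0)R 4/5 satisfied · (2,1)R 7/8 satisfied · (2,2)R 6/8 satisfied · (2,3)B 1/8 not · (2,4)R 4/8 not · (2,5)B 1/5 not
Row 3: (3,0)B 2/5 not · (3,1)R 4/7 not · (3,2)R 4/7 not · (3,3)R 4/7 not · (3,4)R 2/8 not · (3,5)B 3/5 not
Row 4: (4,0)B 4/5 satisfied · (4,1)B 4/7 not · (4,3)B 2/6 not · (4,4)B 5/7 satisfied · (4,5)B 4/5 satisfied
Row 5: (5,0)B 3/3 satisfied · (5,1)B 3/4 satisfied · (5,2)R 0/3 not · (5,4)B 4/4 satisfied · (5,5)B 3/3 satisfied
For instance (0,0) has only 0/3 same-type neighbors, below 2/3.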